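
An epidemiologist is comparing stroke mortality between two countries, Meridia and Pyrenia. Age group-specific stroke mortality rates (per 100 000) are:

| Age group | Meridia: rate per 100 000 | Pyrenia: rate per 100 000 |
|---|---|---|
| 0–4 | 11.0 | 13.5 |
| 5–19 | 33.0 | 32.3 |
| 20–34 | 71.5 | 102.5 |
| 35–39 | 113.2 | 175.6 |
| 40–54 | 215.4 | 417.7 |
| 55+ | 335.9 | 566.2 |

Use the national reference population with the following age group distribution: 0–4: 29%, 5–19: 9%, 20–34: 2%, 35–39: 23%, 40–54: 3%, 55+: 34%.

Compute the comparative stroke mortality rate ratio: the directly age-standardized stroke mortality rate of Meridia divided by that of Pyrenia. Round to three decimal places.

0.607

Standard weights: 0.29, 0.09, 0.02, 0.23, 0.03, 0.34.
Meridia: 0.2900×11.0 + 0.0900×33.0 + 0.0200×71.5 + 0.2300×113.2 + 0.0300×215.4 + 0.3400×335.9 = 154.2940 per 100 000.
Pyrenia: 0.2900×13.5 + 0.0900×32.3 + 0.0200×102.5 + 0.2300×175.6 + 0.0300×417.7 + 0.3400×566.2 = 254.2990 per 100 000.
Ratio = 154.2940 ÷ 254.2990 = 0.60674.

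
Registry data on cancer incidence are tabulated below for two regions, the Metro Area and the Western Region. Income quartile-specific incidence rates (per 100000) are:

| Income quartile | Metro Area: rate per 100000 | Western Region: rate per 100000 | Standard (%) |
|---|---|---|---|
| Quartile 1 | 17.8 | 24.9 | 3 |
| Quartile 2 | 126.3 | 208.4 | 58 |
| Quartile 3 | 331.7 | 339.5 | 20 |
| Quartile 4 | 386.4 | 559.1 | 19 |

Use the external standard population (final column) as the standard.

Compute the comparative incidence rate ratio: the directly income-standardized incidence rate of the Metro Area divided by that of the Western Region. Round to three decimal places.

0.722

Standard weights: 0.03, 0.58, 0.20, 0.19.
The Metro Area: 0.0300×17.8 + 0.5800×126.3 + 0.2000×331.7 + 0.1900×386.4 = 213.5440 per 100000.
The Western Region: 0.0300×24.9 + 0.5800×208.4 + 0.2000×339.5 + 0.1900×559.1 = 295.7480 per 100000.
Ratio = 213.5440 ÷ 295.7480 = 0.72205.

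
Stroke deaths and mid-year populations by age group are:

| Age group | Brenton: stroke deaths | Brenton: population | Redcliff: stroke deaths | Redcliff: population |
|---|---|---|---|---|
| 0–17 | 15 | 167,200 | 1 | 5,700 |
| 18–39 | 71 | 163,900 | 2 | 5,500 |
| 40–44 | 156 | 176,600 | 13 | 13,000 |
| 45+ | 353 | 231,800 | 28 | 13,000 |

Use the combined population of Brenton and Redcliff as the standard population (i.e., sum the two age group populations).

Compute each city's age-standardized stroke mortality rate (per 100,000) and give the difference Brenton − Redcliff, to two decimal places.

-23.13

Age-specific rates per 100,000 for Brenton: 8.97, 43.32, 88.34, 152.29.
For Redcliff: 17.54, 36.36, 100.00, 215.38.
Combined standard total = 776,700; weights = 0.2226, 0.2181, 0.2441, 0.3152.
Brenton: 0.2226×8.97 + 0.2181×43.32 + 0.2441×88.34 + 0.3152×152.29 = 81.0061 per 100,000.
Redcliff: 0.2226×17.54 + 0.2181×36.36 + 0.2441×100.00 + 0.3152×215.38 = 104.1322 per 100,000.
Difference = 81.0061 − 104.1322 = -23.1261.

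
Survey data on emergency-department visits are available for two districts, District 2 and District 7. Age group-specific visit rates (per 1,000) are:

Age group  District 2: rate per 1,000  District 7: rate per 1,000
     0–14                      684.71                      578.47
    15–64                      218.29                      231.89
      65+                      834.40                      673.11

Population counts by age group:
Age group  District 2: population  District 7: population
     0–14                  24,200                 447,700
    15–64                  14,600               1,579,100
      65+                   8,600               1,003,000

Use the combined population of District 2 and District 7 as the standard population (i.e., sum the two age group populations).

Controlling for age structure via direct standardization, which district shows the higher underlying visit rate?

District 2

Combined standard total = 3,077,200; weights = 0.1534, 0.5179, 0.3287.
District 2: 0.1534×684.71 + 0.5179×218.29 + 0.3287×834.40 = 492.3575 per 1,000.
District 7: 0.1534×578.47 + 0.5179×231.89 + 0.3287×673.11 = 430.0862 per 1,000.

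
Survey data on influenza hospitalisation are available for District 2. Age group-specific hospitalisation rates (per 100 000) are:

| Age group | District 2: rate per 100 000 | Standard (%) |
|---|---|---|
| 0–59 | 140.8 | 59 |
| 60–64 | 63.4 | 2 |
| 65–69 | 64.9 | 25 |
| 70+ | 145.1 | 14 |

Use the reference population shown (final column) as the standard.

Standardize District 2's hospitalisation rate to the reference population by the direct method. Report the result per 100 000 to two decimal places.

120.88

Standard weights: 0.59, 0.02, 0.25, 0.14.
Standardized rate: 0.5900×140.8 + 0.0200×63.4 + 0.2500×64.9 + 0.1400×145.1 = 120.8790 per 100 000.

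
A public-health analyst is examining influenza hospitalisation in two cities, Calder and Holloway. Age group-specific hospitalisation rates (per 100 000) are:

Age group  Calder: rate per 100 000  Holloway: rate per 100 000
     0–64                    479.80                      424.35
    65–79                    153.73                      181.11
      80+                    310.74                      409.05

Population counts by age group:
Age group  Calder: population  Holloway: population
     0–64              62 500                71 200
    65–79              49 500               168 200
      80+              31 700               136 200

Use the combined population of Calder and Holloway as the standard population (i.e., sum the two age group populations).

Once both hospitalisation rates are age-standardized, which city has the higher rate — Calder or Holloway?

Combined standard total = 519 300; weights = 0.2575, 0.4192, 0.3233.
Calder: 0.2575×479.80 + 0.4192×153.73 + 0.3233×310.74 = 288.4451 per 100 000.
Holloway: 0.2575×424.35 + 0.4192×181.11 + 0.3233×409.05 = 317.4326 per 100 000.
The crude rates (330.19 vs 309.87) would put Calder higher, but that reflects its age composition; once standardized to a common age structure, Holloway has the higher underlying rate.

Holloway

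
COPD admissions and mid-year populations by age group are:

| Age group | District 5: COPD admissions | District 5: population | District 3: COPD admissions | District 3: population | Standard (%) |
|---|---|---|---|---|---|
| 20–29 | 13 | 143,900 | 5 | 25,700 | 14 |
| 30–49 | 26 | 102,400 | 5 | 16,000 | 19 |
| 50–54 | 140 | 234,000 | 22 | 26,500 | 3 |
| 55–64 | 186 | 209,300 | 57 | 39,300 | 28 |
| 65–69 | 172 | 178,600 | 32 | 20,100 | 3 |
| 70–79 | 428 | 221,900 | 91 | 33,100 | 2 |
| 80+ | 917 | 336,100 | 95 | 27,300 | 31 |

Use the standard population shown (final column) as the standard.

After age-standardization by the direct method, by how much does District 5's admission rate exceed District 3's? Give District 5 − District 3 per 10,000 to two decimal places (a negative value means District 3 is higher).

-4.58

Age-specific rates per 10,000 for District 5: 0.90, 2.54, 5.98, 8.89, 9.63, 19.29, 27.28.
For District 3: 1.95, 3.12, 8.30, 14.50, 15.92, 27.49, 34.80.
Standard weights: 0.14, 0.19, 0.03, 0.28, 0.03, 0.02, 0.31.
District 5: 0.1400×0.90 + 0.1900×2.54 + 0.0300×5.98 + 0.2800×8.89 + 0.0300×9.63 + 0.0200×19.29 + 0.3100×27.28 = 12.4093 per 10,000.
District 3: 0.1400×1.95 + 0.1900×3.12 + 0.0300×8.30 + 0.2800×14.50 + 0.0300×15.92 + 0.0200×27.49 + 0.3100×34.80 = 16.9913 per 10,000.
Difference = 12.4093 − 16.9913 = -4.5820.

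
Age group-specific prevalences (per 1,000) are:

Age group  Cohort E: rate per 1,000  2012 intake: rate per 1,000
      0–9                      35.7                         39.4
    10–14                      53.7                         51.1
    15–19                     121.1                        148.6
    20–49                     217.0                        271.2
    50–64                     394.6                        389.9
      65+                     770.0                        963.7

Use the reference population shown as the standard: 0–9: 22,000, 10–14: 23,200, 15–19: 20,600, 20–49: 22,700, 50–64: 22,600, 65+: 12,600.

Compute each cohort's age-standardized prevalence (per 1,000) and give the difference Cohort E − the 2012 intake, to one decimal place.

-33.6

Standard total = 123,700; weights = 0.1778, 0.1876, 0.1665, 0.1835, 0.1827, 0.1019.
Cohort E: 0.1778×35.7 + 0.1876×53.7 + 0.1665×121.1 + 0.1835×217.0 + 0.1827×394.6 + 0.1019×770.0 = 226.9342 per 1,000.
The 2012 intake: 0.1778×39.4 + 0.1876×51.1 + 0.1665×148.6 + 0.1835×271.2 + 0.1827×389.9 + 0.1019×963.7 = 260.5019 per 1,000.
Difference = 226.9342 − 260.5019 = -33.5677.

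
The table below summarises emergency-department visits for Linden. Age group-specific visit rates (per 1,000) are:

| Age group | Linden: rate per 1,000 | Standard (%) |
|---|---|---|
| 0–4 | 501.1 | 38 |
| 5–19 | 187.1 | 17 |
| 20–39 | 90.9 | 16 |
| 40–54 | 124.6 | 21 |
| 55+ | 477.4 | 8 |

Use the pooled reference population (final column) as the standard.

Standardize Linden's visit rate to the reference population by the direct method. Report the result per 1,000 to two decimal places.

301.13

Standard weights: 0.38, 0.17, 0.16, 0.21, 0.08.
Standardized rate: 0.3800×501.1 + 0.1700×187.1 + 0.1600×90.9 + 0.2100×124.6 + 0.0800×477.4 = 301.1270 per 1,000.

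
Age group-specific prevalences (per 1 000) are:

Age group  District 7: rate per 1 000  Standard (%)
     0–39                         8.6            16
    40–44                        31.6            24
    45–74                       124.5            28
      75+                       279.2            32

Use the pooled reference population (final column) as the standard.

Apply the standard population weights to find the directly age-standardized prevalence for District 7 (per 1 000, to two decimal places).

Standard weights: 0.16, 0.24, 0.28, 0.32.
Standardized rate: 0.1600×8.6 + 0.2400×31.6 + 0.2800×124.5 + 0.3200×279.2 = 133.1640 per 1 000.

133.16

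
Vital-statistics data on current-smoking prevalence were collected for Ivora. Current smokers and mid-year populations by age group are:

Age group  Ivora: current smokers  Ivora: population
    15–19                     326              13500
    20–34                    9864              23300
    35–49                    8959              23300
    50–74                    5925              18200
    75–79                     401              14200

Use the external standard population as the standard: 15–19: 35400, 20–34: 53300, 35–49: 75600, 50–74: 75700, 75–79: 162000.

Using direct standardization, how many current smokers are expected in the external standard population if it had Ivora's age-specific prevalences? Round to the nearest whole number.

Age-specific rates per 1000 for Ivora: 24.148, 423.348, 384.506, 325.549, 28.239.
Expected current smokers = Σ (standard pop × age-specific rate ÷ 1000)
= 35400×24.148/1000 + 53300×423.348/1000 + 75600×384.506/1000 + 75700×325.549/1000 + 162000×28.239/1000
= 854.84 + 22564.43 + 29068.69 + 24644.09 + 4574.79 = 81706.84.

81707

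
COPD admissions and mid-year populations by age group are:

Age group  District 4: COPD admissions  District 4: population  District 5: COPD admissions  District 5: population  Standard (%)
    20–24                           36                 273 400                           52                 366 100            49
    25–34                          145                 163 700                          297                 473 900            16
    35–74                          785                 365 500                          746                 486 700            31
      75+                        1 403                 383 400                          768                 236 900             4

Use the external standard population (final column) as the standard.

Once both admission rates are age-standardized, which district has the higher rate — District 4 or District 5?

District 4

Age-specific rates per 10 000 for District 4: 1.32, 8.86, 21.48, 36.59.
For District 5: 1.42, 6.27, 15.33, 32.42.
Standard weights: 0.49, 0.16, 0.31, 0.04.
District 4: 0.4900×1.32 + 0.1600×8.86 + 0.3100×21.48 + 0.0400×36.59 = 10.1842 per 10 000.
District 5: 0.4900×1.42 + 0.1600×6.27 + 0.3100×15.33 + 0.0400×32.42 = 7.7471 per 10 000.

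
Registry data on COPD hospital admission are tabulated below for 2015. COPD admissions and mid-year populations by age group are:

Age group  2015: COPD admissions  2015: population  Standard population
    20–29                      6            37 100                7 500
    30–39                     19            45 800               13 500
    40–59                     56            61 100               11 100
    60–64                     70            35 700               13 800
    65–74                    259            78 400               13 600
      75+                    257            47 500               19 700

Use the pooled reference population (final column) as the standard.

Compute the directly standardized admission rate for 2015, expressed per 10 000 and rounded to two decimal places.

24.69

Age-specific rates per 10 000 for 2015: 1.62, 4.15, 9.17, 19.61, 33.04, 54.11.
Standard total = 79 200; weights = 0.0947, 0.1705, 0.1402, 0.1742, 0.1717, 0.2487.
Standardized rate: 0.0947×1.62 + 0.1705×4.15 + 0.1402×9.17 + 0.1742×19.61 + 0.1717×33.04 + 0.2487×54.11 = 24.6921 per 10 000.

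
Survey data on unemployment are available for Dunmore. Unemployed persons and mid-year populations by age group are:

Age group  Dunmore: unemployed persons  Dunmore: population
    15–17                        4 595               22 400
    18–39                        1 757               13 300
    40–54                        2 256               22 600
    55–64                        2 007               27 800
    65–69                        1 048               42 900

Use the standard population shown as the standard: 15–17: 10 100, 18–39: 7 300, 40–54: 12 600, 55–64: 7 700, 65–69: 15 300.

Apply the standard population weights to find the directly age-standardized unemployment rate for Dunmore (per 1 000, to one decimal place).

98.6

Age-specific rates per 1 000 for Dunmore: 205.134, 132.105, 99.823, 72.194, 24.429.
Standard total = 53 000; weights = 0.1906, 0.1377, 0.2377, 0.1453, 0.2887.
Standardized rate: 0.1906×205.134 + 0.1377×132.105 + 0.2377×99.823 + 0.1453×72.194 + 0.2887×24.429 = 98.5594 per 1 000.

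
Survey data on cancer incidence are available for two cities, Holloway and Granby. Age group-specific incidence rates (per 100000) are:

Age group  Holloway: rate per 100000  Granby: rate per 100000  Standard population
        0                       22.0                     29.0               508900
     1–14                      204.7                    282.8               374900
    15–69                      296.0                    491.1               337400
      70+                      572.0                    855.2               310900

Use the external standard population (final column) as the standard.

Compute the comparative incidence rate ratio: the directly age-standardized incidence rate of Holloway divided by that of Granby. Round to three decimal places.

Standard total = 1532100; weights = 0.3322, 0.2447, 0.2202, 0.2029.
Holloway: 0.3322×22.0 + 0.2447×204.7 + 0.2202×296.0 + 0.2029×572.0 = 238.6548 per 100000.
Granby: 0.3322×29.0 + 0.2447×282.8 + 0.2202×491.1 + 0.2029×855.2 = 360.5239 per 100000.
Ratio = 238.6548 ÷ 360.5239 = 0.66197.

0.662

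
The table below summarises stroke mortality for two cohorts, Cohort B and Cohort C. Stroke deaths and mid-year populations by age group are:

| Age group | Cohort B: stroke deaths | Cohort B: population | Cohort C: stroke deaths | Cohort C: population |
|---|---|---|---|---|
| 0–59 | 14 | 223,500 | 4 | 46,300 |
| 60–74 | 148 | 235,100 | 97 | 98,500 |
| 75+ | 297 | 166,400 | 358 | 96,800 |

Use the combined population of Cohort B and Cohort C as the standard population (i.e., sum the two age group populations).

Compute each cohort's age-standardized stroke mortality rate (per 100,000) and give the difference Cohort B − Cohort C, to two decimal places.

-72.53

Age-specific rates per 100,000 for Cohort B: 6.26, 62.95, 178.49.
For Cohort C: 8.64, 98.48, 369.83.
Combined standard total = 866,600; weights = 0.3113, 0.3850, 0.3037.
Cohort B: 0.3113×6.26 + 0.3850×62.95 + 0.3037×178.49 = 80.3926 per 100,000.
Cohort C: 0.3113×8.64 + 0.3850×98.48 + 0.3037×369.83 = 152.9233 per 100,000.
Difference = 80.3926 − 152.9233 = -72.5308.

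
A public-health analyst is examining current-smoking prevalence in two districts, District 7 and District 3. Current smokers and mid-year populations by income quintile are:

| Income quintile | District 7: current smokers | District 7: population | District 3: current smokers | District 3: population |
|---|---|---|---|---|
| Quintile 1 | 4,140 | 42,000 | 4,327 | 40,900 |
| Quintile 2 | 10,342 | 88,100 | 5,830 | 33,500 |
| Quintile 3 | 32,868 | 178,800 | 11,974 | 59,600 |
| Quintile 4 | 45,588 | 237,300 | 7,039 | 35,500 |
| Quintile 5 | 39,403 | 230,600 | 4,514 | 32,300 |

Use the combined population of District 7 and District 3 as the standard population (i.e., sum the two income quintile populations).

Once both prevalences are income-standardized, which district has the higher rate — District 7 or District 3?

District 3

Income-specific rates per 1,000 for District 7: 98.571, 117.389, 183.826, 192.111, 170.872.
For District 3: 105.795, 174.030, 200.906, 198.282, 139.752.
Combined standard total = 978,600; weights = 0.0847, 0.1243, 0.2436, 0.2788, 0.2686.
District 7: 0.0847×98.571 + 0.1243×117.389 + 0.2436×183.826 + 0.2788×192.111 + 0.2686×170.872 = 167.1778 per 1,000.
District 3: 0.0847×105.795 + 0.1243×174.030 + 0.2436×200.906 + 0.2788×198.282 + 0.2686×139.752 = 172.3488 per 1,000.
The crude rates (170.37 vs 166.92) would put District 7 higher, but that reflects its income composition; once standardized to a common income structure, District 3 has the higher underlying rate.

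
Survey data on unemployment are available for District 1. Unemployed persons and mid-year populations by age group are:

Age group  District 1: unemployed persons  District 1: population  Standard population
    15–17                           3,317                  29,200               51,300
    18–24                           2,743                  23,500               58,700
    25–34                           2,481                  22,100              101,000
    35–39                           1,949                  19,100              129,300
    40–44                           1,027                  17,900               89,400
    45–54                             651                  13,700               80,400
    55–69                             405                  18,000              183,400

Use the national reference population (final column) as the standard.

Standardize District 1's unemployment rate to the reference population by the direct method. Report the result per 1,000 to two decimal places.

72.51

Age-specific rates per 1,000 for District 1: 113.596, 116.723, 112.262, 102.042, 57.374, 47.518, 22.500.
Standard total = 693,500; weights = 0.0740, 0.0846, 0.1456, 0.1864, 0.1289, 0.1159, 0.2645.
Standardized rate: 0.0740×113.596 + 0.0846×116.723 + 0.1456×112.262 + 0.1864×102.042 + 0.1289×57.374 + 0.1159×47.518 + 0.2645×22.500 = 72.5132 per 1,000.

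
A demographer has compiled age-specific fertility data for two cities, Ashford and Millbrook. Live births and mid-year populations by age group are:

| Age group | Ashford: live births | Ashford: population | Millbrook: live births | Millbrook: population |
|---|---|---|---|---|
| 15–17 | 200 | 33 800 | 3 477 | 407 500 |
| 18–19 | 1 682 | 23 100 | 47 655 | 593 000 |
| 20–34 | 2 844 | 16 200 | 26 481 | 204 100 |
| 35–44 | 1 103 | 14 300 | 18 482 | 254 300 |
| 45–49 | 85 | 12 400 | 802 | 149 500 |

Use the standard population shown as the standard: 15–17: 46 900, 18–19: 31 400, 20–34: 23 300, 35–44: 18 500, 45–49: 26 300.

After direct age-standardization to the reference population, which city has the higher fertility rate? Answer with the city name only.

Ashford

Age-specific rates per 1 000 for Ashford: 5.917, 72.814, 175.556, 77.133, 6.855.
For Millbrook: 8.533, 80.363, 129.745, 72.678, 5.365.
Standard total = 146 400; weights = 0.3204, 0.2145, 0.1592, 0.1264, 0.1796.
Ashford: 0.3204×5.917 + 0.2145×72.814 + 0.1592×175.556 + 0.1264×77.133 + 0.1796×6.855 = 56.4314 per 1 000.
Millbrook: 0.3204×8.533 + 0.2145×80.363 + 0.1592×129.745 + 0.1264×72.678 + 0.1796×5.365 = 50.7668 per 1 000.
The crude rates (59.26 vs 60.24) would put Millbrook higher, but that reflects its age composition; once standardized to a common age structure, Ashford has the higher underlying rate.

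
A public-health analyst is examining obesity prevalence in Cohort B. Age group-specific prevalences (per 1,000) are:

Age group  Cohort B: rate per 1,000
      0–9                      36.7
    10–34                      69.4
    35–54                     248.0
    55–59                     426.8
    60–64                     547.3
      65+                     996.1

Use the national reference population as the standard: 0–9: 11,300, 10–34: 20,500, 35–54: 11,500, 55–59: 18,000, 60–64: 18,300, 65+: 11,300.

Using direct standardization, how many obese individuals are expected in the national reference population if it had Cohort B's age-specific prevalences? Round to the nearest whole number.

33643

Expected obese individuals = Σ (standard pop × age-specific rate ÷ 1,000)
= 11,300×36.7/1,000 + 20,500×69.4/1,000 + 11,500×248.0/1,000 + 18,000×426.8/1,000 + 18,300×547.3/1,000 + 11,300×996.1/1,000
= 414.71 + 1422.70 + 2852.00 + 7682.40 + 10015.59 + 11255.93 = 33643.33.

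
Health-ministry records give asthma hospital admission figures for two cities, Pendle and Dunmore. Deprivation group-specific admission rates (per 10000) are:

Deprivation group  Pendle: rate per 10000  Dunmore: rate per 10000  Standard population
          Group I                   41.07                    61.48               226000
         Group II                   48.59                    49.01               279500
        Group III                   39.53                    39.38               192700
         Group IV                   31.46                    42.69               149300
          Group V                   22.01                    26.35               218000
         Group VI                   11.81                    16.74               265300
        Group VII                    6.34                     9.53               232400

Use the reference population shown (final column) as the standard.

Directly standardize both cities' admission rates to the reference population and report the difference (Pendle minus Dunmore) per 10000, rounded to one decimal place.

-6.0

Standard total = 1563200; weights = 0.1446, 0.1788, 0.1233, 0.0955, 0.1395, 0.1697, 0.1487.
Pendle: 0.1446×41.07 + 0.1788×48.59 + 0.1233×39.53 + 0.0955×31.46 + 0.1395×22.01 + 0.1697×11.81 + 0.1487×6.34 = 28.5197 per 10000.
Dunmore: 0.1446×61.48 + 0.1788×49.01 + 0.1233×39.38 + 0.0955×42.69 + 0.1395×26.35 + 0.1697×16.74 + 0.1487×9.53 = 34.5158 per 10000.
Difference = 28.5197 − 34.5158 = -5.9962.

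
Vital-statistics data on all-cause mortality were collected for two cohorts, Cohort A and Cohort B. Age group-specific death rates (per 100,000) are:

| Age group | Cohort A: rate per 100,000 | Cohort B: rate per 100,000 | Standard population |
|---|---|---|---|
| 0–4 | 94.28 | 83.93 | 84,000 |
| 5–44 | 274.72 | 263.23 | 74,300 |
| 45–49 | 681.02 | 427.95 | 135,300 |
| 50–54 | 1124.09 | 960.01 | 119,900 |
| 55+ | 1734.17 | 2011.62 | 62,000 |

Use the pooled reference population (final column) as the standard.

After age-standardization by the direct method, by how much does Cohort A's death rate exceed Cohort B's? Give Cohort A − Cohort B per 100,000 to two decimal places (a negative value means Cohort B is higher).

80.83

Standard total = 475,500; weights = 0.1767, 0.1563, 0.2845, 0.2522, 0.1304.
Cohort A: 0.1767×94.28 + 0.1563×274.72 + 0.2845×681.02 + 0.2522×1124.09 + 0.1304×1734.17 = 762.9236 per 100,000.
Cohort B: 0.1767×83.93 + 0.1563×263.23 + 0.2845×427.95 + 0.2522×960.01 + 0.1304×2011.62 = 682.0933 per 100,000.
Difference = 762.9236 − 682.0933 = 80.8302.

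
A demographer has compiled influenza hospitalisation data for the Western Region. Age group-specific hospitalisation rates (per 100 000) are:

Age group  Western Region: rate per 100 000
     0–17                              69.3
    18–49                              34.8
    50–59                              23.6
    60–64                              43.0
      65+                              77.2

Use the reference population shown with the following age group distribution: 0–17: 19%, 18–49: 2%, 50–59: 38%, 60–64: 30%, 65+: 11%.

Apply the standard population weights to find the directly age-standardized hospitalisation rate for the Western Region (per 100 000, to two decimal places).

44.22

Standard weights: 0.19, 0.02, 0.38, 0.30, 0.11.
Standardized rate: 0.1900×69.3 + 0.0200×34.8 + 0.3800×23.6 + 0.3000×43.0 + 0.1100×77.2 = 44.2230 per 100 000.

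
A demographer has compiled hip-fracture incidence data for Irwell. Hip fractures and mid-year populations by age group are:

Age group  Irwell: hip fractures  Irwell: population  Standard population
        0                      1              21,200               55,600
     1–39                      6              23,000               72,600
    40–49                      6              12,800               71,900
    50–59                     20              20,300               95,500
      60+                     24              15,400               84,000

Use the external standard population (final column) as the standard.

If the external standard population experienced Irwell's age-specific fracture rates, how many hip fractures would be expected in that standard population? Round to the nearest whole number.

280

Age-specific rates per 100,000 for Irwell: 4.72, 26.09, 46.88, 98.52, 155.84.
Expected hip fractures = Σ (standard pop × age-specific rate ÷ 100,000)
= 55,600×4.72/100,000 + 72,600×26.09/100,000 + 71,900×46.88/100,000 + 95,500×98.52/100,000 + 84,000×155.84/100,000
= 2.62 + 18.94 + 33.70 + 94.09 + 130.91 = 280.26.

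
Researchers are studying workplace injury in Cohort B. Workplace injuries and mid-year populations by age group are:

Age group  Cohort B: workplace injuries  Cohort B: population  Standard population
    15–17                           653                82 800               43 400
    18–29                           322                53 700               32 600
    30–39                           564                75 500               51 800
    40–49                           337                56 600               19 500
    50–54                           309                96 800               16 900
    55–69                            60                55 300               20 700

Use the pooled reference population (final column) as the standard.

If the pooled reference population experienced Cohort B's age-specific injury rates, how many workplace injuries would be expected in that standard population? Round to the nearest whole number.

Age-specific rates per 10 000 for Cohort B: 78.86, 59.96, 74.70, 59.54, 31.92, 10.85.
Expected workplace injuries = Σ (standard pop × age-specific rate ÷ 10 000)
= 43 400×78.86/10 000 + 32 600×59.96/10 000 + 51 800×74.70/10 000 + 19 500×59.54/10 000 + 16 900×31.92/10 000 + 20 700×10.85/10 000
= 342.27 + 195.48 + 386.96 + 116.10 + 53.95 + 22.46 = 1117.22.

1117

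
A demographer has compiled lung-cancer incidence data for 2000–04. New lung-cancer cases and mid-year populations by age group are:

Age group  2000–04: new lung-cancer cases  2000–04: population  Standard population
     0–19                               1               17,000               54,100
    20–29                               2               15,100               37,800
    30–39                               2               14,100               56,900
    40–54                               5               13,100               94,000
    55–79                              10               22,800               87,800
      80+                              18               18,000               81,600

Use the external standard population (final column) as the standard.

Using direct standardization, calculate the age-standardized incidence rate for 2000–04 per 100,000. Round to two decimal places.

41.79

Age-specific rates per 100,000 for 2000–04: 5.88, 13.25, 14.18, 38.17, 43.86, 100.00.
Standard total = 412,200; weights = 0.1312, 0.0917, 0.1380, 0.2280, 0.2130, 0.1980.
Standardized rate: 0.1312×5.88 + 0.0917×13.25 + 0.1380×14.18 + 0.2280×38.17 + 0.2130×43.86 + 0.1980×100.00 = 41.7871 per 100,000.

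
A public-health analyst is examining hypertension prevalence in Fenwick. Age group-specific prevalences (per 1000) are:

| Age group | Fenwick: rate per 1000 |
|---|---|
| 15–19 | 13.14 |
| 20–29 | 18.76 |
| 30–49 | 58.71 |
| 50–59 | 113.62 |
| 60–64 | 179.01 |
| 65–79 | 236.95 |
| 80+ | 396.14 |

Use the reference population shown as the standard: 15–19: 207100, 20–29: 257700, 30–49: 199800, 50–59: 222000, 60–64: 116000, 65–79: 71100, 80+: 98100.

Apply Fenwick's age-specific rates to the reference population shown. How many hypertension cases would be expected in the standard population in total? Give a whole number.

120983

Expected hypertension cases = Σ (standard pop × age-specific rate ÷ 1000)
= 207100×13.14/1000 + 257700×18.76/1000 + 199800×58.71/1000 + 222000×113.62/1000 + 116000×179.01/1000 + 71100×236.95/1000 + 98100×396.14/1000
= 2721.29 + 4834.45 + 11730.26 + 25223.64 + 20765.16 + 16847.15 + 38861.33 = 120983.28.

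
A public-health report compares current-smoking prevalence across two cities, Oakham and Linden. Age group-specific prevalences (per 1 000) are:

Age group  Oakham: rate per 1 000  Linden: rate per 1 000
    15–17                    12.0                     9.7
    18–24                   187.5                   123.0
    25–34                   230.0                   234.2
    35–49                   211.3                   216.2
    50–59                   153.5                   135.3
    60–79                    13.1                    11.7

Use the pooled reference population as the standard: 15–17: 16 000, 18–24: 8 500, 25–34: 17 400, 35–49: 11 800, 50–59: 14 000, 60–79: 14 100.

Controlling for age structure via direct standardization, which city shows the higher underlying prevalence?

Standard total = 81 800; weights = 0.1956, 0.1039, 0.2127, 0.1443, 0.1711, 0.1724.
Oakham: 0.1956×12.0 + 0.1039×187.5 + 0.2127×230.0 + 0.1443×211.3 + 0.1711×153.5 + 0.1724×13.1 = 129.7653 per 1 000.
Linden: 0.1956×9.7 + 0.1039×123.0 + 0.2127×234.2 + 0.1443×216.2 + 0.1711×135.3 + 0.1724×11.7 = 120.8571 per 1 000.

Oakham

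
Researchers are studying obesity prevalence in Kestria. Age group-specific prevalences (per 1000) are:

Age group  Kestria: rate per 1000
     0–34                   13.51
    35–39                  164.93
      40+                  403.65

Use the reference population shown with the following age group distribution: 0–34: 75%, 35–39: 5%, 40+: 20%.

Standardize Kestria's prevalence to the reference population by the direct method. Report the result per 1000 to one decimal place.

Standard weights: 0.75, 0.05, 0.20.
Standardized rate: 0.7500×13.51 + 0.0500×164.93 + 0.2000×403.65 = 99.1090 per 1000.

99.1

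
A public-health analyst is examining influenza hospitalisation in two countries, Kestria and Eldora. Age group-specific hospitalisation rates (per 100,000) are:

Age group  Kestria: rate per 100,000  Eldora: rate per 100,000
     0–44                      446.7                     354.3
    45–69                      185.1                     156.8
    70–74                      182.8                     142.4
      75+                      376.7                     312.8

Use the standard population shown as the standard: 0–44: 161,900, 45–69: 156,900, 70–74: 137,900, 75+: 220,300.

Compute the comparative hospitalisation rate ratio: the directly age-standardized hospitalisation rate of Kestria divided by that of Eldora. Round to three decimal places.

1.229

Standard total = 677,000; weights = 0.2391, 0.2318, 0.2037, 0.3254.
Kestria: 0.2391×446.7 + 0.2318×185.1 + 0.2037×182.8 + 0.3254×376.7 = 309.5392 per 100,000.
Eldora: 0.2391×354.3 + 0.2318×156.8 + 0.2037×142.4 + 0.3254×312.8 = 251.8610 per 100,000.
Ratio = 309.5392 ÷ 251.8610 = 1.22901.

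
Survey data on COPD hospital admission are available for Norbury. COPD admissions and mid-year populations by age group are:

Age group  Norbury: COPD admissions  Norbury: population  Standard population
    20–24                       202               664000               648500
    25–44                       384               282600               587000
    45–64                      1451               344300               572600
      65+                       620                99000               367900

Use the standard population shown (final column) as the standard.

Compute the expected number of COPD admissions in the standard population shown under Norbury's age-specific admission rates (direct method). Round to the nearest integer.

5712

Age-specific rates per 10000 for Norbury: 3.04, 13.59, 42.14, 62.63.
Expected COPD admissions = Σ (standard pop × age-specific rate ÷ 10000)
= 648500×3.04/10000 + 587000×13.59/10000 + 572600×42.14/10000 + 367900×62.63/10000
= 197.28 + 797.62 + 2413.14 + 2304.02 = 5712.06.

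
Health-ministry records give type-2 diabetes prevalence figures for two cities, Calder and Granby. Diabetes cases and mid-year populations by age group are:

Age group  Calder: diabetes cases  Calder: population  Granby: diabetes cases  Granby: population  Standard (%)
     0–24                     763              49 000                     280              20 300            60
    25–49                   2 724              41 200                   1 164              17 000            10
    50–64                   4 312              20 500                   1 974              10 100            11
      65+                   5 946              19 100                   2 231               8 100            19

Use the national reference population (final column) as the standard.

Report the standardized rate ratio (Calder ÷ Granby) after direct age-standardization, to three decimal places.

1.104

Age-specific rates per 1 000 for Calder: 15.571, 66.117, 210.341, 311.309.
For Granby: 13.793, 68.471, 195.446, 275.432.
Standard weights: 0.60, 0.10, 0.11, 0.19.
Calder: 0.6000×15.571 + 0.1000×66.117 + 0.1100×210.341 + 0.1900×311.309 = 98.2408 per 1 000.
Granby: 0.6000×13.793 + 0.1000×68.471 + 0.1100×195.446 + 0.1900×275.432 = 88.9540 per 1 000.
Ratio = 98.2408 ÷ 88.9540 = 1.10440.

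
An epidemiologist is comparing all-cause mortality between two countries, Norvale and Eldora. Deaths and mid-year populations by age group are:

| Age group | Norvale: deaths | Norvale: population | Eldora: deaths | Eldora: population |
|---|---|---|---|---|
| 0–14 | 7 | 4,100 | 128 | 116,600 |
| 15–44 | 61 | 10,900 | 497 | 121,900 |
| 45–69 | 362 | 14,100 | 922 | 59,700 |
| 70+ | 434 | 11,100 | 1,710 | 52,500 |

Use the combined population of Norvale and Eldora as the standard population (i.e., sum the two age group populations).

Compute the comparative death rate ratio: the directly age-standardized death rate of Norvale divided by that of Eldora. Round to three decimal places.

Age-specific rates per 1,000 for Norvale: 1.707, 5.596, 25.674, 39.099.
For Eldora: 1.098, 4.077, 15.444, 32.571.
Combined standard total = 390,900; weights = 0.3088, 0.3397, 0.1888, 0.1627.
Norvale: 0.3088×1.707 + 0.3397×5.596 + 0.1888×25.674 + 0.1627×39.099 = 13.6370 per 1,000.
Eldora: 0.3088×1.098 + 0.3397×4.077 + 0.1888×15.444 + 0.1627×32.571 = 9.9392 per 1,000.
Ratio = 13.6370 ÷ 9.9392 = 1.37204.

1.372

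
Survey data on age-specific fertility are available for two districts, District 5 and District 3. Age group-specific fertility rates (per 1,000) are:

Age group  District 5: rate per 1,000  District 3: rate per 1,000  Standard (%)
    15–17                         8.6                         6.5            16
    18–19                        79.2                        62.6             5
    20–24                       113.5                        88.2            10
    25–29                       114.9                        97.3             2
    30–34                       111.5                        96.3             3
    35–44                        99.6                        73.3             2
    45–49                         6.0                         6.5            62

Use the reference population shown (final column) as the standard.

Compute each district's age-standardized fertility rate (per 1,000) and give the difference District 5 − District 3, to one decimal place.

Standard weights: 0.16, 0.05, 0.10, 0.02, 0.03, 0.02, 0.62.
District 5: 0.1600×8.6 + 0.0500×79.2 + 0.1000×113.5 + 0.0200×114.9 + 0.0300×111.5 + 0.0200×99.6 + 0.6200×6.0 = 28.0410 per 1,000.
District 3: 0.1600×6.5 + 0.0500×62.6 + 0.1000×88.2 + 0.0200×97.3 + 0.0300×96.3 + 0.0200×73.3 + 0.6200×6.5 = 23.3210 per 1,000.
Difference = 28.0410 − 23.3210 = 4.7200.

4.7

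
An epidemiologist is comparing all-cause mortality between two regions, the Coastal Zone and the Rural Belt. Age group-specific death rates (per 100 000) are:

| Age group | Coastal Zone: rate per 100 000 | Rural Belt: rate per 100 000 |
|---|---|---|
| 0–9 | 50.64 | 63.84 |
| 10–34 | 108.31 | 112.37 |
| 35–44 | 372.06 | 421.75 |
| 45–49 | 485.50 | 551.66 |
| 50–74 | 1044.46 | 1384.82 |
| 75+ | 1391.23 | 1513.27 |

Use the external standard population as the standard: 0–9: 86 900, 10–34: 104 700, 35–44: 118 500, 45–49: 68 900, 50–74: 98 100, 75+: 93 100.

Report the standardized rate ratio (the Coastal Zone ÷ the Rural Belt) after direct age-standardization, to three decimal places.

Standard total = 570 200; weights = 0.1524, 0.1836, 0.2078, 0.1208, 0.1720, 0.1633.
The Coastal Zone: 0.1524×50.64 + 0.1836×108.31 + 0.2078×372.06 + 0.1208×485.50 + 0.1720×1044.46 + 0.1633×1391.23 = 570.4416 per 100 000.
The Rural Belt: 0.1524×63.84 + 0.1836×112.37 + 0.2078×421.75 + 0.1208×551.66 + 0.1720×1384.82 + 0.1633×1513.27 = 670.0033 per 100 000.
Ratio = 570.4416 ÷ 670.0033 = 0.85140.

0.851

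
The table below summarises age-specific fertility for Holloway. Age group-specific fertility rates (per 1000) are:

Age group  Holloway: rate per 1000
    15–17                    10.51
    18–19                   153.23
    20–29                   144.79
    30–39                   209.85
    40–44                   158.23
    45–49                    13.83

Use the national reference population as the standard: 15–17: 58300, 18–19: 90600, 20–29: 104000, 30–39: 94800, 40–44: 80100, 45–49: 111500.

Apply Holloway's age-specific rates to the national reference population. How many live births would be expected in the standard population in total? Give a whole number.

63664

Expected live births = Σ (standard pop × age-specific rate ÷ 1000)
= 58300×10.51/1000 + 90600×153.23/1000 + 104000×144.79/1000 + 94800×209.85/1000 + 80100×158.23/1000 + 111500×13.83/1000
= 612.73 + 13882.64 + 15058.16 + 19893.78 + 12674.22 + 1542.05 = 63663.58.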